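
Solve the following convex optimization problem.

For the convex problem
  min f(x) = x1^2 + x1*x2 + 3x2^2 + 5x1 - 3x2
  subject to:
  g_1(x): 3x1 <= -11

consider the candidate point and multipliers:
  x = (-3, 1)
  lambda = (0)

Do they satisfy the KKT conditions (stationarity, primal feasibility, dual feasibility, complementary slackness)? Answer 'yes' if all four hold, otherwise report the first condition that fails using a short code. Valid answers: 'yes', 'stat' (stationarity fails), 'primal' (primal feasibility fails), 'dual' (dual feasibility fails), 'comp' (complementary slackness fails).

Gradient of f: grad f(x) = Q x + c = (0, 0)
Constraint values g_i(x) = a_i^T x - b_i:
  g_1((-3, 1)) = 2
Stationarity residual: grad f(x) + sum_i lambda_i a_i = (0, 0)
  -> stationarity OK
Primal feasibility (all g_i <= 0): FAILS
Dual feasibility (all lambda_i >= 0): OK
Complementary slackness (lambda_i * g_i(x) = 0 for all i): OK

Verdict: the first failing condition is primal_feasibility -> primal.

primal


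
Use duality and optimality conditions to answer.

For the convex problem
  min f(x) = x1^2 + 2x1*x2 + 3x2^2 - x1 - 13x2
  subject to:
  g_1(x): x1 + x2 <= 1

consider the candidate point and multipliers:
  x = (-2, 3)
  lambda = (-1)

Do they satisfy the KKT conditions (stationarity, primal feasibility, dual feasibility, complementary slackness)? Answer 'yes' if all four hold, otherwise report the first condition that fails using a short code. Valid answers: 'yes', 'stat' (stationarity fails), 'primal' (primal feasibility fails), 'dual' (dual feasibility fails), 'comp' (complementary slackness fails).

Gradient of f: grad f(x) = Q x + c = (1, 1)
Constraint values g_i(x) = a_i^T x - b_i:
  g_1((-2, 3)) = 0
Stationarity residual: grad f(x) + sum_i lambda_i a_i = (0, 0)
  -> stationarity OK
Primal feasibility (all g_i <= 0): OK
Dual feasibility (all lambda_i >= 0): FAILS
Complementary slackness (lambda_i * g_i(x) = 0 for all i): OK

Verdict: the first failing condition is dual_feasibility -> dual.

dual


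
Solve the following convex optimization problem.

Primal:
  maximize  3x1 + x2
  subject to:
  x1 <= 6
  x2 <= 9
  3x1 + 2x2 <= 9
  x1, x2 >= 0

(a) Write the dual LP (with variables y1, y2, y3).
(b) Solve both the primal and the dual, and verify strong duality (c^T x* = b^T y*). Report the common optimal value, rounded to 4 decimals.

The standard primal-dual pair for 'max c^T x s.t. A x <= b, x >= 0' is:
  Dual:  min b^T y  s.t.  A^T y >= c,  y >= 0.

So the dual LP is:
  minimize  6y1 + 9y2 + 9y3
  subject to:
    y1 + 3y3 >= 3
    y2 + 2y3 >= 1
    y1, y2, y3 >= 0

Solving the primal: x* = (3, 0).
  primal value c^T x* = 9.
Solving the dual: y* = (0, 0, 1).
  dual value b^T y* = 9.
Strong duality: c^T x* = b^T y*. Confirmed.

9


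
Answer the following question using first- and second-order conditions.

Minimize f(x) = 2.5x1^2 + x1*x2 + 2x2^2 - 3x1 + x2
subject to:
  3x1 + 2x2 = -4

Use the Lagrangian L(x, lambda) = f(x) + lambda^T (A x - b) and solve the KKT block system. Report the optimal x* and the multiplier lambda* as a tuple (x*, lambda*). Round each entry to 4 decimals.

Form the Lagrangian:
  L(x, lambda) = (1/2) x^T Q x + c^T x + lambda^T (A x - b)
Stationarity (grad_x L = 0): Q x + c + A^T lambda = 0.
Primal feasibility: A x = b.

This gives the KKT block system:
  [ Q   A^T ] [ x     ]   [-c ]
  [ A    0  ] [ lambda ] = [ b ]

Solving the linear system:
  x*      = (-0.5, -1.25)
  lambda* = (2.25)
  f(x*)   = 4.625

x* = (-0.5, -1.25), lambda* = (2.25)


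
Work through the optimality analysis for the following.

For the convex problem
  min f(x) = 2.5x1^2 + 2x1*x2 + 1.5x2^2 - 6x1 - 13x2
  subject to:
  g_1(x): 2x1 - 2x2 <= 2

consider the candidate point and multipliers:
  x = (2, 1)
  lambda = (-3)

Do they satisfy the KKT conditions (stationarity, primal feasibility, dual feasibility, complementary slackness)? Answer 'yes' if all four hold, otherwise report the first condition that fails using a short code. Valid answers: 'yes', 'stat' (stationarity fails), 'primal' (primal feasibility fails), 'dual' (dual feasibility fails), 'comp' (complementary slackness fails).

Gradient of f: grad f(x) = Q x + c = (6, -6)
Constraint values g_i(x) = a_i^T x - b_i:
  g_1((2, 1)) = 0
Stationarity residual: grad f(x) + sum_i lambda_i a_i = (0, 0)
  -> stationarity OK
Primal feasibility (all g_i <= 0): OK
Dual feasibility (all lambda_i >= 0): FAILS
Complementary slackness (lambda_i * g_i(x) = 0 for all i): OK

Verdict: the first failing condition is dual_feasibility -> dual.

dual


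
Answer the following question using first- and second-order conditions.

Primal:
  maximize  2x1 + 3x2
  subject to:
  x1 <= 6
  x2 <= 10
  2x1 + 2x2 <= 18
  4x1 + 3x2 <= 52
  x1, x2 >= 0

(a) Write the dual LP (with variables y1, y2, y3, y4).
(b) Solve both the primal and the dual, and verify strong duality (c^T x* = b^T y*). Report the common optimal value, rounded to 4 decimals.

The standard primal-dual pair for 'max c^T x s.t. A x <= b, x >= 0' is:
  Dual:  min b^T y  s.t.  A^T y >= c,  y >= 0.

So the dual LP is:
  minimize  6y1 + 10y2 + 18y3 + 52y4
  subject to:
    y1 + 2y3 + 4y4 >= 2
    y2 + 2y3 + 3y4 >= 3
    y1, y2, y3, y4 >= 0

Solving the primal: x* = (0, 9).
  primal value c^T x* = 27.
Solving the dual: y* = (0, 0, 1.5, 0).
  dual value b^T y* = 27.
Strong duality: c^T x* = b^T y*. Confirmed.

27


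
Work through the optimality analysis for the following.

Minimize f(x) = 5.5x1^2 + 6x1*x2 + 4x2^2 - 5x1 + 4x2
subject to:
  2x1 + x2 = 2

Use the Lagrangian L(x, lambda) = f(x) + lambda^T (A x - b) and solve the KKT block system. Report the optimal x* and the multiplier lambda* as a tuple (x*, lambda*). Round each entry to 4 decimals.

Form the Lagrangian:
  L(x, lambda) = (1/2) x^T Q x + c^T x + lambda^T (A x - b)
Stationarity (grad_x L = 0): Q x + c + A^T lambda = 0.
Primal feasibility: A x = b.

This gives the KKT block system:
  [ Q   A^T ] [ x     ]   [-c ]
  [ A    0  ] [ lambda ] = [ b ]

Solving the linear system:
  x*      = (1.7368, -1.4737)
  lambda* = (-2.6316)
  f(x*)   = -4.6579

x* = (1.7368, -1.4737), lambda* = (-2.6316)


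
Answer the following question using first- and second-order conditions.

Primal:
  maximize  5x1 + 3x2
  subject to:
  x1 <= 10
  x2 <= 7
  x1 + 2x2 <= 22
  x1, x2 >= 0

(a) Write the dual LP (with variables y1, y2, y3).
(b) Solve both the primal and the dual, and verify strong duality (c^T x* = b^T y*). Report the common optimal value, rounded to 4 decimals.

The standard primal-dual pair for 'max c^T x s.t. A x <= b, x >= 0' is:
  Dual:  min b^T y  s.t.  A^T y >= c,  y >= 0.

So the dual LP is:
  minimize  10y1 + 7y2 + 22y3
  subject to:
    y1 + y3 >= 5
    y2 + 2y3 >= 3
    y1, y2, y3 >= 0

Solving the primal: x* = (10, 6).
  primal value c^T x* = 68.
Solving the dual: y* = (3.5, 0, 1.5).
  dual value b^T y* = 68.
Strong duality: c^T x* = b^T y*. Confirmed.

68


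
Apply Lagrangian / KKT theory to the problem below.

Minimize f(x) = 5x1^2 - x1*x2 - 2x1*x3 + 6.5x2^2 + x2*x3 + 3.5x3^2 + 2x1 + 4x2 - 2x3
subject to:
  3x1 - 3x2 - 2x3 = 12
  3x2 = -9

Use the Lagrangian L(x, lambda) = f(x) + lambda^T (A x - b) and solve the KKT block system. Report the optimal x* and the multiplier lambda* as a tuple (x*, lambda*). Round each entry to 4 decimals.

Form the Lagrangian:
  L(x, lambda) = (1/2) x^T Q x + c^T x + lambda^T (A x - b)
Stationarity (grad_x L = 0): Q x + c + A^T lambda = 0.
Primal feasibility: A x = b.

This gives the KKT block system:
  [ Q   A^T ] [ x     ]   [-c ]
  [ A    0  ] [ lambda ] = [ b ]

Solving the linear system:
  x*      = (0.7722, -3, -0.3418)
  lambda* = (-4.4684, 7.5696)
  f(x*)   = 55.9873

x* = (0.7722, -3, -0.3418), lambda* = (-4.4684, 7.5696)


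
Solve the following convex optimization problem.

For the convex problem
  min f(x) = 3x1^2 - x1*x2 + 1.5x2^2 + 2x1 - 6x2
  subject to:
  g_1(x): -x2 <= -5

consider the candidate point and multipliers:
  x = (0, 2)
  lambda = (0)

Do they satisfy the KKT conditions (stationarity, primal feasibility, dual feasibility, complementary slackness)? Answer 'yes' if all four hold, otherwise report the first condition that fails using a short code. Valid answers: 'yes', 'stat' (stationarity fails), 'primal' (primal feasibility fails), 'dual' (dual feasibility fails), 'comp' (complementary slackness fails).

Gradient of f: grad f(x) = Q x + c = (0, 0)
Constraint values g_i(x) = a_i^T x - b_i:
  g_1((0, 2)) = 3
Stationarity residual: grad f(x) + sum_i lambda_i a_i = (0, 0)
  -> stationarity OK
Primal feasibility (all g_i <= 0): FAILS
Dual feasibility (all lambda_i >= 0): OK
Complementary slackness (lambda_i * g_i(x) = 0 for all i): OK

Verdict: the first failing condition is primal_feasibility -> primal.

primal


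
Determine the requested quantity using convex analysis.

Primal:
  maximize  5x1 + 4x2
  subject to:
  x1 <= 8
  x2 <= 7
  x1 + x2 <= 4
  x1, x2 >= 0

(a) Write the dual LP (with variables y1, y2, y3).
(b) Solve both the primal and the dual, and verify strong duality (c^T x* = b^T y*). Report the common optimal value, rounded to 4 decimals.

The standard primal-dual pair for 'max c^T x s.t. A x <= b, x >= 0' is:
  Dual:  min b^T y  s.t.  A^T y >= c,  y >= 0.

So the dual LP is:
  minimize  8y1 + 7y2 + 4y3
  subject to:
    y1 + y3 >= 5
    y2 + y3 >= 4
    y1, y2, y3 >= 0

Solving the primal: x* = (4, 0).
  primal value c^T x* = 20.
Solving the dual: y* = (0, 0, 5).
  dual value b^T y* = 20.
Strong duality: c^T x* = b^T y*. Confirmed.

20


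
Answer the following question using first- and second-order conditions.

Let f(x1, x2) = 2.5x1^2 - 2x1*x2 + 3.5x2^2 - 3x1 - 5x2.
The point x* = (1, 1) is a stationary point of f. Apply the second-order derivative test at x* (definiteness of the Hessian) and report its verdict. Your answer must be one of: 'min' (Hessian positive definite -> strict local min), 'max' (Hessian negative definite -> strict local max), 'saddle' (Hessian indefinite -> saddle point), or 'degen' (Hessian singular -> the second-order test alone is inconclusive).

Compute the Hessian H = grad^2 f:
  H = [[5, -2], [-2, 7]]
Verify stationarity: grad f(x*) = H x* + g = (0, 0).
Eigenvalues of H: 3.7639, 8.2361.
Both eigenvalues > 0, so H is positive definite -> x* is a strict local min.

min


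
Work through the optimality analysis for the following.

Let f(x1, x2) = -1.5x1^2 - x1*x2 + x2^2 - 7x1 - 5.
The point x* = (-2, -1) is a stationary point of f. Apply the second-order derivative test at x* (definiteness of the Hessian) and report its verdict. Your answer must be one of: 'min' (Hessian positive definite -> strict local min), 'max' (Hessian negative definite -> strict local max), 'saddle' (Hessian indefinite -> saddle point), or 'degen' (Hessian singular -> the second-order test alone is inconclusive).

Compute the Hessian H = grad^2 f:
  H = [[-3, -1], [-1, 2]]
Verify stationarity: grad f(x*) = H x* + g = (0, 0).
Eigenvalues of H: -3.1926, 2.1926.
Eigenvalues have mixed signs, so H is indefinite -> x* is a saddle point.

saddle


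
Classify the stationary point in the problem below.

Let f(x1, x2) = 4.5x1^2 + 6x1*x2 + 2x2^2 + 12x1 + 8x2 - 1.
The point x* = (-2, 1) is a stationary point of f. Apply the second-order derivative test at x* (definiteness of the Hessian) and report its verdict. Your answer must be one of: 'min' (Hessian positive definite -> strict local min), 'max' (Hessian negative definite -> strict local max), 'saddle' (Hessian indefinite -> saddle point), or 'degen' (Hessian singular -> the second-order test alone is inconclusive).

Compute the Hessian H = grad^2 f:
  H = [[9, 6], [6, 4]]
Verify stationarity: grad f(x*) = H x* + g = (0, 0).
Eigenvalues of H: 0, 13.
H has a zero eigenvalue (singular; positive semidefinite but not definite), so H is neither positive definite, negative definite, nor indefinite. The second-order test alone is inconclusive -> degen.
(Indeed, f is constant along the null direction of H through x*, so x* is not a strict local extremum.)

degen


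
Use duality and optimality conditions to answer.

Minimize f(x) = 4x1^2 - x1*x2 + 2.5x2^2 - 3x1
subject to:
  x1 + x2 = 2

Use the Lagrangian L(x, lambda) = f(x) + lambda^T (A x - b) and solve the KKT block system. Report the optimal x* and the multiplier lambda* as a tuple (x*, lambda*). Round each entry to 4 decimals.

Form the Lagrangian:
  L(x, lambda) = (1/2) x^T Q x + c^T x + lambda^T (A x - b)
Stationarity (grad_x L = 0): Q x + c + A^T lambda = 0.
Primal feasibility: A x = b.

This gives the KKT block system:
  [ Q   A^T ] [ x     ]   [-c ]
  [ A    0  ] [ lambda ] = [ b ]

Solving the linear system:
  x*      = (1, 1)
  lambda* = (-4)
  f(x*)   = 2.5

x* = (1, 1), lambda* = (-4)


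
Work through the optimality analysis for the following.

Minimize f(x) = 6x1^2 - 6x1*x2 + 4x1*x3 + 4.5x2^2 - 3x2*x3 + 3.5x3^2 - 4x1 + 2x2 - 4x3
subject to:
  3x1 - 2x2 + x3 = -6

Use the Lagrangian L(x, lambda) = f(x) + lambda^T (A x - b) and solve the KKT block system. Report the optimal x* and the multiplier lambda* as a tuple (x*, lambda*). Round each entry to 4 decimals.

Form the Lagrangian:
  L(x, lambda) = (1/2) x^T Q x + c^T x + lambda^T (A x - b)
Stationarity (grad_x L = 0): Q x + c + A^T lambda = 0.
Primal feasibility: A x = b.

This gives the KKT block system:
  [ Q   A^T ] [ x     ]   [-c ]
  [ A    0  ] [ lambda ] = [ b ]

Solving the linear system:
  x*      = (-1.6497, 0.8344, 0.6178)
  lambda* = (8.7771)
  f(x*)   = 29.2293

x* = (-1.6497, 0.8344, 0.6178), lambda* = (8.7771)


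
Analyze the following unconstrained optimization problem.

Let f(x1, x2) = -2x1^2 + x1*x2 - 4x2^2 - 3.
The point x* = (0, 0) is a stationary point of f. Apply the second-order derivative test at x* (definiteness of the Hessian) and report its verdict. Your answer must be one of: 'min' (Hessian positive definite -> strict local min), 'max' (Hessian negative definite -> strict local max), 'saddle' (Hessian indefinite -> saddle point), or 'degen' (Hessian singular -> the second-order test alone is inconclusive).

Compute the Hessian H = grad^2 f:
  H = [[-4, 1], [1, -8]]
Verify stationarity: grad f(x*) = H x* + g = (0, 0).
Eigenvalues of H: -8.2361, -3.7639.
Both eigenvalues < 0, so H is negative definite -> x* is a strict local max.

max


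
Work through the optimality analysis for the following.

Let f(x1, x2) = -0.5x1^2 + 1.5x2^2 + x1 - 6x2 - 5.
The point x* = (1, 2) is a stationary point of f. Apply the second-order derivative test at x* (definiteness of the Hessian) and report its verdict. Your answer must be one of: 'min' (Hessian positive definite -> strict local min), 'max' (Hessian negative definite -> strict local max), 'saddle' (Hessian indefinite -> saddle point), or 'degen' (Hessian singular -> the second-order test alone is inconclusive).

Compute the Hessian H = grad^2 f:
  H = [[-1, 0], [0, 3]]
Verify stationarity: grad f(x*) = H x* + g = (0, 0).
Eigenvalues of H: -1, 3.
Eigenvalues have mixed signs, so H is indefinite -> x* is a saddle point.

saddle


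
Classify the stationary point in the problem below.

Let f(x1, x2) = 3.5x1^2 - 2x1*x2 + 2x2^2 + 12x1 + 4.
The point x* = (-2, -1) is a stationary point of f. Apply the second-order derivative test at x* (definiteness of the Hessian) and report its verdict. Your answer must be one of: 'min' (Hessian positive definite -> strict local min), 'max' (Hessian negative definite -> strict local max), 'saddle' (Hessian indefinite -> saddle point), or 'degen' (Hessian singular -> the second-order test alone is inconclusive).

Compute the Hessian H = grad^2 f:
  H = [[7, -2], [-2, 4]]
Verify stationarity: grad f(x*) = H x* + g = (0, 0).
Eigenvalues of H: 3, 8.
Both eigenvalues > 0, so H is positive definite -> x* is a strict local min.

min


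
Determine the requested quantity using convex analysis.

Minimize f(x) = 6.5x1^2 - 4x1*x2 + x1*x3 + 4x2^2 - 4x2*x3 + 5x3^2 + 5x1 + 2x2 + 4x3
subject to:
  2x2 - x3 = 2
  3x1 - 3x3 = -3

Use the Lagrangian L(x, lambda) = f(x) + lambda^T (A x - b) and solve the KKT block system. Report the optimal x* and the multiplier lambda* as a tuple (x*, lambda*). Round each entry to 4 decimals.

Form the Lagrangian:
  L(x, lambda) = (1/2) x^T Q x + c^T x + lambda^T (A x - b)
Stationarity (grad_x L = 0): Q x + c + A^T lambda = 0.
Primal feasibility: A x = b.

This gives the KKT block system:
  [ Q   A^T ] [ x     ]   [-c ]
  [ A    0  ] [ lambda ] = [ b ]

Solving the linear system:
  x*      = (-0.6842, 1.1579, 0.3158)
  lambda* = (-6.3684, 2.7368)
  f(x*)   = 10.5526

x* = (-0.6842, 1.1579, 0.3158), lambda* = (-6.3684, 2.7368)


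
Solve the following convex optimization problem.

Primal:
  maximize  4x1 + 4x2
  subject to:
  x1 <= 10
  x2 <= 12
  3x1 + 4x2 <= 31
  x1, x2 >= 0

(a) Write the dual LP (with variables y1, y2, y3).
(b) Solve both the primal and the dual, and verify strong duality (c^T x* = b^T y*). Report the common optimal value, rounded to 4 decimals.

The standard primal-dual pair for 'max c^T x s.t. A x <= b, x >= 0' is:
  Dual:  min b^T y  s.t.  A^T y >= c,  y >= 0.

So the dual LP is:
  minimize  10y1 + 12y2 + 31y3
  subject to:
    y1 + 3y3 >= 4
    y2 + 4y3 >= 4
    y1, y2, y3 >= 0

Solving the primal: x* = (10, 0.25).
  primal value c^T x* = 41.
Solving the dual: y* = (1, 0, 1).
  dual value b^T y* = 41.
Strong duality: c^T x* = b^T y*. Confirmed.

41


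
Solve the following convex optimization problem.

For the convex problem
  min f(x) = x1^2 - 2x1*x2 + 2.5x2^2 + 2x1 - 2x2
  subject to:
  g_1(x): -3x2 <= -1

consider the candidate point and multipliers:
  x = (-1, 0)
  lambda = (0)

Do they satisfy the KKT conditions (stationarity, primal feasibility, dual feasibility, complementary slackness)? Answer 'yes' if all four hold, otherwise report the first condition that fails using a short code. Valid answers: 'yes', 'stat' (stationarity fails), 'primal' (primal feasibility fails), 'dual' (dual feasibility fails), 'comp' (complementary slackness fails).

Gradient of f: grad f(x) = Q x + c = (0, 0)
Constraint values g_i(x) = a_i^T x - b_i:
  g_1((-1, 0)) = 1
Stationarity residual: grad f(x) + sum_i lambda_i a_i = (0, 0)
  -> stationarity OK
Primal feasibility (all g_i <= 0): FAILS
Dual feasibility (all lambda_i >= 0): OK
Complementary slackness (lambda_i * g_i(x) = 0 for all i): OK

Verdict: the first failing condition is primal_feasibility -> primal.

primal


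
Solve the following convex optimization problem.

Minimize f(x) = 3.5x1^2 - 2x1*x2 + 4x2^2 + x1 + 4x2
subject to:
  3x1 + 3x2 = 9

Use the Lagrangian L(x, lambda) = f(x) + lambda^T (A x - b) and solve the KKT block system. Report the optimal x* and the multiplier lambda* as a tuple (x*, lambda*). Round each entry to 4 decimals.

Form the Lagrangian:
  L(x, lambda) = (1/2) x^T Q x + c^T x + lambda^T (A x - b)
Stationarity (grad_x L = 0): Q x + c + A^T lambda = 0.
Primal feasibility: A x = b.

This gives the KKT block system:
  [ Q   A^T ] [ x     ]   [-c ]
  [ A    0  ] [ lambda ] = [ b ]

Solving the linear system:
  x*      = (1.7368, 1.2632)
  lambda* = (-3.5439)
  f(x*)   = 19.3421

x* = (1.7368, 1.2632), lambda* = (-3.5439)


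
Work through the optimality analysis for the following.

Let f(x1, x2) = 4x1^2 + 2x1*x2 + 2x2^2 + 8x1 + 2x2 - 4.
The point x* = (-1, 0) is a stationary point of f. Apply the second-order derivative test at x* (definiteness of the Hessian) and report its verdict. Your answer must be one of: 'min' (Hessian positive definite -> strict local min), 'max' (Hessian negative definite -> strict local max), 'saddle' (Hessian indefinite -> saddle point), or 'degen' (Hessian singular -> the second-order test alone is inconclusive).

Compute the Hessian H = grad^2 f:
  H = [[8, 2], [2, 4]]
Verify stationarity: grad f(x*) = H x* + g = (0, 0).
Eigenvalues of H: 3.1716, 8.8284.
Both eigenvalues > 0, so H is positive definite -> x* is a strict local min.

min


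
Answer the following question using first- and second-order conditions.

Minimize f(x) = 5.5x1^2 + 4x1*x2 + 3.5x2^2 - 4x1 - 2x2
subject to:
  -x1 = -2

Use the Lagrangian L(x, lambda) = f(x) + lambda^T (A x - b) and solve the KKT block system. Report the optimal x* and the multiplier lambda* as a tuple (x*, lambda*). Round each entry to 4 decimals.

Form the Lagrangian:
  L(x, lambda) = (1/2) x^T Q x + c^T x + lambda^T (A x - b)
Stationarity (grad_x L = 0): Q x + c + A^T lambda = 0.
Primal feasibility: A x = b.

This gives the KKT block system:
  [ Q   A^T ] [ x     ]   [-c ]
  [ A    0  ] [ lambda ] = [ b ]

Solving the linear system:
  x*      = (2, -0.8571)
  lambda* = (14.5714)
  f(x*)   = 11.4286

x* = (2, -0.8571), lambda* = (14.5714)


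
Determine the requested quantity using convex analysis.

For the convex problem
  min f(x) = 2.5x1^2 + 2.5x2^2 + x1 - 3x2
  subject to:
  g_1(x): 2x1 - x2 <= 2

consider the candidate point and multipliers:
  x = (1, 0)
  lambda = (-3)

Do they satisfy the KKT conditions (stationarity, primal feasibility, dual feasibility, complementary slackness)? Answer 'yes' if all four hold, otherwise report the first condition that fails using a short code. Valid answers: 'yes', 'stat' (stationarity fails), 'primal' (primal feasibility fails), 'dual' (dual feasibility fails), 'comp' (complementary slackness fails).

Gradient of f: grad f(x) = Q x + c = (6, -3)
Constraint values g_i(x) = a_i^T x - b_i:
  g_1((1, 0)) = 0
Stationarity residual: grad f(x) + sum_i lambda_i a_i = (0, 0)
  -> stationarity OK
Primal feasibility (all g_i <= 0): OK
Dual feasibility (all lambda_i >= 0): FAILS
Complementary slackness (lambda_i * g_i(x) = 0 for all i): OK

Verdict: the first failing condition is dual_feasibility -> dual.

dual


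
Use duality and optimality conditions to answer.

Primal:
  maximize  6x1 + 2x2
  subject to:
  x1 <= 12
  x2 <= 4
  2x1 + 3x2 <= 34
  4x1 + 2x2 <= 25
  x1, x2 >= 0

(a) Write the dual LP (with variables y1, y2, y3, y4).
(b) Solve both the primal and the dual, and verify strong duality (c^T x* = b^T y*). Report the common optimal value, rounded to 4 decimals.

The standard primal-dual pair for 'max c^T x s.t. A x <= b, x >= 0' is:
  Dual:  min b^T y  s.t.  A^T y >= c,  y >= 0.

So the dual LP is:
  minimize  12y1 + 4y2 + 34y3 + 25y4
  subject to:
    y1 + 2y3 + 4y4 >= 6
    y2 + 3y3 + 2y4 >= 2
    y1, y2, y3, y4 >= 0

Solving the primal: x* = (6.25, 0).
  primal value c^T x* = 37.5.
Solving the dual: y* = (0, 0, 0, 1.5).
  dual value b^T y* = 37.5.
Strong duality: c^T x* = b^T y*. Confirmed.

37.5


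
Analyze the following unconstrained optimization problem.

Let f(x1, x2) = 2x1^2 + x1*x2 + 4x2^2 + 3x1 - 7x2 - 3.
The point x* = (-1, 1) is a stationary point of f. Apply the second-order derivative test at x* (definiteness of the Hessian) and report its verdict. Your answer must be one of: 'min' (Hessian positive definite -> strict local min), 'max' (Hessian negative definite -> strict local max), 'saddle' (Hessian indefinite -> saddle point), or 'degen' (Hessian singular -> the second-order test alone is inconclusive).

Compute the Hessian H = grad^2 f:
  H = [[4, 1], [1, 8]]
Verify stationarity: grad f(x*) = H x* + g = (0, 0).
Eigenvalues of H: 3.7639, 8.2361.
Both eigenvalues > 0, so H is positive definite -> x* is a strict local min.

min


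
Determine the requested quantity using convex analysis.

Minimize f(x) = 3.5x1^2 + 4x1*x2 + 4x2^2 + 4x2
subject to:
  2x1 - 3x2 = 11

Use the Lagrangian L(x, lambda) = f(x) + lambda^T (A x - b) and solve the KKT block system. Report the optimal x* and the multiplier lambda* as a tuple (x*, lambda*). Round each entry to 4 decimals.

Form the Lagrangian:
  L(x, lambda) = (1/2) x^T Q x + c^T x + lambda^T (A x - b)
Stationarity (grad_x L = 0): Q x + c + A^T lambda = 0.
Primal feasibility: A x = b.

This gives the KKT block system:
  [ Q   A^T ] [ x     ]   [-c ]
  [ A    0  ] [ lambda ] = [ b ]

Solving the linear system:
  x*      = (1.986, -2.3427)
  lambda* = (-2.2657)
  f(x*)   = 7.7762

x* = (1.986, -2.3427), lambda* = (-2.2657)


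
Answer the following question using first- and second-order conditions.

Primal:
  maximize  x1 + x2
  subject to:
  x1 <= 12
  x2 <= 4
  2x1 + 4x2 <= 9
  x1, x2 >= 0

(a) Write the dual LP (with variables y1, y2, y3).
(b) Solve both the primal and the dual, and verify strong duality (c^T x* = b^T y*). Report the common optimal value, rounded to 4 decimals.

The standard primal-dual pair for 'max c^T x s.t. A x <= b, x >= 0' is:
  Dual:  min b^T y  s.t.  A^T y >= c,  y >= 0.

So the dual LP is:
  minimize  12y1 + 4y2 + 9y3
  subject to:
    y1 + 2y3 >= 1
    y2 + 4y3 >= 1
    y1, y2, y3 >= 0

Solving the primal: x* = (4.5, 0).
  primal value c^T x* = 4.5.
Solving the dual: y* = (0, 0, 0.5).
  dual value b^T y* = 4.5.
Strong duality: c^T x* = b^T y*. Confirmed.

4.5


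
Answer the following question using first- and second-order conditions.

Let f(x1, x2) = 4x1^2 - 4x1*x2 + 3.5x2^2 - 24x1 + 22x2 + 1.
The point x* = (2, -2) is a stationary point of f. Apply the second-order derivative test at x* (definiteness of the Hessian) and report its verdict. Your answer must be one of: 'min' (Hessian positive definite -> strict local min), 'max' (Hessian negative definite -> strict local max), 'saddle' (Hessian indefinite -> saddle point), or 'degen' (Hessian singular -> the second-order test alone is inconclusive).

Compute the Hessian H = grad^2 f:
  H = [[8, -4], [-4, 7]]
Verify stationarity: grad f(x*) = H x* + g = (0, 0).
Eigenvalues of H: 3.4689, 11.5311.
Both eigenvalues > 0, so H is positive definite -> x* is a strict local min.

min


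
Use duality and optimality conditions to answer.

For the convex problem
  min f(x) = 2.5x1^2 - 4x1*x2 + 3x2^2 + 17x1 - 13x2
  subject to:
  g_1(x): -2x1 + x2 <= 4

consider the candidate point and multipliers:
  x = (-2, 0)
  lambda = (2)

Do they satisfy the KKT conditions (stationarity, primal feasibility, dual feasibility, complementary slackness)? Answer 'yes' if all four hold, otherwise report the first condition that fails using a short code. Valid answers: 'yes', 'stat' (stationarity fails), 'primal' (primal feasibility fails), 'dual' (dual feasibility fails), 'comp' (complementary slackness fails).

Gradient of f: grad f(x) = Q x + c = (7, -5)
Constraint values g_i(x) = a_i^T x - b_i:
  g_1((-2, 0)) = 0
Stationarity residual: grad f(x) + sum_i lambda_i a_i = (3, -3)
  -> stationarity FAILS
Primal feasibility (all g_i <= 0): OK
Dual feasibility (all lambda_i >= 0): OK
Complementary slackness (lambda_i * g_i(x) = 0 for all i): OK

Verdict: the first failing condition is stationarity -> stat.

stat


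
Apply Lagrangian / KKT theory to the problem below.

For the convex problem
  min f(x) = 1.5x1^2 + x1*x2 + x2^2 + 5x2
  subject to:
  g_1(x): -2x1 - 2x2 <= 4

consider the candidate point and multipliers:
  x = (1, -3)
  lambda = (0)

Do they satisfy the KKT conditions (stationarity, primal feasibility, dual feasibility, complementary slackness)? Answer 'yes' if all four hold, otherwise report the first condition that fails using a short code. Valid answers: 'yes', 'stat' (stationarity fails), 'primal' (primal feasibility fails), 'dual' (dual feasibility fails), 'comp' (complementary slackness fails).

Gradient of f: grad f(x) = Q x + c = (0, 0)
Constraint values g_i(x) = a_i^T x - b_i:
  g_1((1, -3)) = 0
Stationarity residual: grad f(x) + sum_i lambda_i a_i = (0, 0)
  -> stationarity OK
Primal feasibility (all g_i <= 0): OK
Dual feasibility (all lambda_i >= 0): OK
Complementary slackness (lambda_i * g_i(x) = 0 for all i): OK

Verdict: yes, KKT holds.

yes


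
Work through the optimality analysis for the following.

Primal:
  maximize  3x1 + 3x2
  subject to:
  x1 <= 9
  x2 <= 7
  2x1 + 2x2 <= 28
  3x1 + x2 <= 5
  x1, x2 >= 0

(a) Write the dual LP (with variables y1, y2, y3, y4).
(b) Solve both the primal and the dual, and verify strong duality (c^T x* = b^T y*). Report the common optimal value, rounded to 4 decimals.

The standard primal-dual pair for 'max c^T x s.t. A x <= b, x >= 0' is:
  Dual:  min b^T y  s.t.  A^T y >= c,  y >= 0.

So the dual LP is:
  minimize  9y1 + 7y2 + 28y3 + 5y4
  subject to:
    y1 + 2y3 + 3y4 >= 3
    y2 + 2y3 + y4 >= 3
    y1, y2, y3, y4 >= 0

Solving the primal: x* = (0, 5).
  primal value c^T x* = 15.
Solving the dual: y* = (0, 0, 0, 3).
  dual value b^T y* = 15.
Strong duality: c^T x* = b^T y*. Confirmed.

15


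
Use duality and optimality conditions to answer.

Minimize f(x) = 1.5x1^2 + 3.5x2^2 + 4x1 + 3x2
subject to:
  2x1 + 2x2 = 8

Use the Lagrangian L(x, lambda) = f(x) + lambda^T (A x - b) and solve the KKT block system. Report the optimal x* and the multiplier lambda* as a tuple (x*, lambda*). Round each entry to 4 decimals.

Form the Lagrangian:
  L(x, lambda) = (1/2) x^T Q x + c^T x + lambda^T (A x - b)
Stationarity (grad_x L = 0): Q x + c + A^T lambda = 0.
Primal feasibility: A x = b.

This gives the KKT block system:
  [ Q   A^T ] [ x     ]   [-c ]
  [ A    0  ] [ lambda ] = [ b ]

Solving the linear system:
  x*      = (2.7, 1.3)
  lambda* = (-6.05)
  f(x*)   = 31.55

x* = (2.7, 1.3), lambda* = (-6.05)


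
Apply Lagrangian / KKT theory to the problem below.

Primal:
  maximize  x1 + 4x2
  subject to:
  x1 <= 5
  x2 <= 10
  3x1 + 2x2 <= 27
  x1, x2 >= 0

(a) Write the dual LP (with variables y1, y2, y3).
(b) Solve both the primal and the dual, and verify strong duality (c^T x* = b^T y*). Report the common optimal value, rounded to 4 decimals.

The standard primal-dual pair for 'max c^T x s.t. A x <= b, x >= 0' is:
  Dual:  min b^T y  s.t.  A^T y >= c,  y >= 0.

So the dual LP is:
  minimize  5y1 + 10y2 + 27y3
  subject to:
    y1 + 3y3 >= 1
    y2 + 2y3 >= 4
    y1, y2, y3 >= 0

Solving the primal: x* = (2.3333, 10).
  primal value c^T x* = 42.3333.
Solving the dual: y* = (0, 3.3333, 0.3333).
  dual value b^T y* = 42.3333.
Strong duality: c^T x* = b^T y*. Confirmed.

42.3333


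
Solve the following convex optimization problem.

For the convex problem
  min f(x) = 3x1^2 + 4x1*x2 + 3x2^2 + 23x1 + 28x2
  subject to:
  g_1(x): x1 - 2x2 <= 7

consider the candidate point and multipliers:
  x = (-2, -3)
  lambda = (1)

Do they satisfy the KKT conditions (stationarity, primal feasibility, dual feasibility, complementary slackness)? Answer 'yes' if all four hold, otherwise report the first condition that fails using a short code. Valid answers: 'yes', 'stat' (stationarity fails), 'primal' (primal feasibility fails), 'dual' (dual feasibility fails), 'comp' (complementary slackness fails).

Gradient of f: grad f(x) = Q x + c = (-1, 2)
Constraint values g_i(x) = a_i^T x - b_i:
  g_1((-2, -3)) = -3
Stationarity residual: grad f(x) + sum_i lambda_i a_i = (0, 0)
  -> stationarity OK
Primal feasibility (all g_i <= 0): OK
Dual feasibility (all lambda_i >= 0): OK
Complementary slackness (lambda_i * g_i(x) = 0 for all i): FAILS

Verdict: the first failing condition is complementary_slackness -> comp.

comp


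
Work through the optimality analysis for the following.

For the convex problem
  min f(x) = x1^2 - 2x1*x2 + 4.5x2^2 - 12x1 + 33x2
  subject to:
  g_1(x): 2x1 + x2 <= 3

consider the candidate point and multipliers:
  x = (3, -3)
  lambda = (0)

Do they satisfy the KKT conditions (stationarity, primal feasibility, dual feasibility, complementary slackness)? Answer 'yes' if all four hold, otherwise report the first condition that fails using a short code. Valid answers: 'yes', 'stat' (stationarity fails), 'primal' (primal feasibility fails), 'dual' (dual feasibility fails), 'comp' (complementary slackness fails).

Gradient of f: grad f(x) = Q x + c = (0, 0)
Constraint values g_i(x) = a_i^T x - b_i:
  g_1((3, -3)) = 0
Stationarity residual: grad f(x) + sum_i lambda_i a_i = (0, 0)
  -> stationarity OK
Primal feasibility (all g_i <= 0): OK
Dual feasibility (all lambda_i >= 0): OK
Complementary slackness (lambda_i * g_i(x) = 0 for all i): OK

Verdict: yes, KKT holds.

yes


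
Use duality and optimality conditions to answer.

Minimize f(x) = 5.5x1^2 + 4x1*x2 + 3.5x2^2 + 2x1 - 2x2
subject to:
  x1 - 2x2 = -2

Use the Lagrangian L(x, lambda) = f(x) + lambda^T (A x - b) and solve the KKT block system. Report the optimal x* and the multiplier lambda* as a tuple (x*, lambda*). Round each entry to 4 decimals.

Form the Lagrangian:
  L(x, lambda) = (1/2) x^T Q x + c^T x + lambda^T (A x - b)
Stationarity (grad_x L = 0): Q x + c + A^T lambda = 0.
Primal feasibility: A x = b.

This gives the KKT block system:
  [ Q   A^T ] [ x     ]   [-c ]
  [ A    0  ] [ lambda ] = [ b ]

Solving the linear system:
  x*      = (-0.5075, 0.7463)
  lambda* = (0.597)
  f(x*)   = -0.6567

x* = (-0.5075, 0.7463), lambda* = (0.597)


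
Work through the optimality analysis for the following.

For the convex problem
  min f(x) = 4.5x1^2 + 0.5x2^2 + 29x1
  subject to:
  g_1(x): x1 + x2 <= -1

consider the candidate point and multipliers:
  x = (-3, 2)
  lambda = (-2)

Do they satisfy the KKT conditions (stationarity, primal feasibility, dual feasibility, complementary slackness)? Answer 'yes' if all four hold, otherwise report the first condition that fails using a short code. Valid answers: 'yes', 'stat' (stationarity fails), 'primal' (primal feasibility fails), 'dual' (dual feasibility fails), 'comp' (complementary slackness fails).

Gradient of f: grad f(x) = Q x + c = (2, 2)
Constraint values g_i(x) = a_i^T x - b_i:
  g_1((-3, 2)) = 0
Stationarity residual: grad f(x) + sum_i lambda_i a_i = (0, 0)
  -> stationarity OK
Primal feasibility (all g_i <= 0): OK
Dual feasibility (all lambda_i >= 0): FAILS
Complementary slackness (lambda_i * g_i(x) = 0 for all i): OK

Verdict: the first failing condition is dual_feasibility -> dual.

dual


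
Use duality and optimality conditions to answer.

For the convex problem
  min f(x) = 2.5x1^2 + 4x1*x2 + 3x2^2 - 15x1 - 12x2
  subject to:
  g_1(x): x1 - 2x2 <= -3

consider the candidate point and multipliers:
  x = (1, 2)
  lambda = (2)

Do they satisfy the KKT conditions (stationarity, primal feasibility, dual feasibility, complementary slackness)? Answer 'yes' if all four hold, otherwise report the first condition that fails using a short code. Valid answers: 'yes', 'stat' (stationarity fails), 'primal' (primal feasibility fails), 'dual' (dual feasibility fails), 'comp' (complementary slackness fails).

Gradient of f: grad f(x) = Q x + c = (-2, 4)
Constraint values g_i(x) = a_i^T x - b_i:
  g_1((1, 2)) = 0
Stationarity residual: grad f(x) + sum_i lambda_i a_i = (0, 0)
  -> stationarity OK
Primal feasibility (all g_i <= 0): OK
Dual feasibility (all lambda_i >= 0): OK
Complementary slackness (lambda_i * g_i(x) = 0 for all i): OK

Verdict: yes, KKT holds.

yes


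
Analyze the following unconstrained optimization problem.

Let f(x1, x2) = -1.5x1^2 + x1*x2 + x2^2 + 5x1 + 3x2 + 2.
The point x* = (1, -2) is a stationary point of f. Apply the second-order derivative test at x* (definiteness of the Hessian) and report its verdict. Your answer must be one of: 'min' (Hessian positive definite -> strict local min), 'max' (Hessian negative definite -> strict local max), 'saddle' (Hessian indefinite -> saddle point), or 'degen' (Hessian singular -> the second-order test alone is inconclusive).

Compute the Hessian H = grad^2 f:
  H = [[-3, 1], [1, 2]]
Verify stationarity: grad f(x*) = H x* + g = (0, 0).
Eigenvalues of H: -3.1926, 2.1926.
Eigenvalues have mixed signs, so H is indefinite -> x* is a saddle point.

saddle


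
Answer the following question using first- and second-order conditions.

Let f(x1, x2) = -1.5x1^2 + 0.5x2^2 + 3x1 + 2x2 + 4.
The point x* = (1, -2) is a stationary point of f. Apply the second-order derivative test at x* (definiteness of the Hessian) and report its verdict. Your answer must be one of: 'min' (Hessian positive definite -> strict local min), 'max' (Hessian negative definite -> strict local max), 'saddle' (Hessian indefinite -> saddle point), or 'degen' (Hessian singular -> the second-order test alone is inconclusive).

Compute the Hessian H = grad^2 f:
  H = [[-3, 0], [0, 1]]
Verify stationarity: grad f(x*) = H x* + g = (0, 0).
Eigenvalues of H: -3, 1.
Eigenvalues have mixed signs, so H is indefinite -> x* is a saddle point.

saddle


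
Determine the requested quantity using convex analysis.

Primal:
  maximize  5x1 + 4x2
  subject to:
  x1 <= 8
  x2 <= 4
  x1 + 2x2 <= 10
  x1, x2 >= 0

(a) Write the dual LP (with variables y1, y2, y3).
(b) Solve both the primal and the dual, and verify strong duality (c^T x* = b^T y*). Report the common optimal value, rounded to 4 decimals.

The standard primal-dual pair for 'max c^T x s.t. A x <= b, x >= 0' is:
  Dual:  min b^T y  s.t.  A^T y >= c,  y >= 0.

So the dual LP is:
  minimize  8y1 + 4y2 + 10y3
  subject to:
    y1 + y3 >= 5
    y2 + 2y3 >= 4
    y1, y2, y3 >= 0

Solving the primal: x* = (8, 1).
  primal value c^T x* = 44.
Solving the dual: y* = (3, 0, 2).
  dual value b^T y* = 44.
Strong duality: c^T x* = b^T y*. Confirmed.

44


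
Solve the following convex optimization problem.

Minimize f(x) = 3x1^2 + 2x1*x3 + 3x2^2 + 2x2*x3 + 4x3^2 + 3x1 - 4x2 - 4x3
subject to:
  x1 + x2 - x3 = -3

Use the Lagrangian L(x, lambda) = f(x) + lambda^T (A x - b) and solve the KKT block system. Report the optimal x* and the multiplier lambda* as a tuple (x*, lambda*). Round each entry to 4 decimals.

Form the Lagrangian:
  L(x, lambda) = (1/2) x^T Q x + c^T x + lambda^T (A x - b)
Stationarity (grad_x L = 0): Q x + c + A^T lambda = 0.
Primal feasibility: A x = b.

This gives the KKT block system:
  [ Q   A^T ] [ x     ]   [-c ]
  [ A    0  ] [ lambda ] = [ b ]

Solving the linear system:
  x*      = (-1.4333, -0.2667, 1.3)
  lambda* = (3)
  f(x*)   = 0.2833

x* = (-1.4333, -0.2667, 1.3), lambda* = (3)


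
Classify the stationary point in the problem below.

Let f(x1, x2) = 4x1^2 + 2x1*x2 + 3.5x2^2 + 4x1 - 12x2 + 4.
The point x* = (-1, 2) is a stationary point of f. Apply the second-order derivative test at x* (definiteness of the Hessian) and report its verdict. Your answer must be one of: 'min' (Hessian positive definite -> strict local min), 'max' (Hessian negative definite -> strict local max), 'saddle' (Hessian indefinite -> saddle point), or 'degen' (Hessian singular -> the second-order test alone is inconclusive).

Compute the Hessian H = grad^2 f:
  H = [[8, 2], [2, 7]]
Verify stationarity: grad f(x*) = H x* + g = (0, 0).
Eigenvalues of H: 5.4384, 9.5616.
Both eigenvalues > 0, so H is positive definite -> x* is a strict local min.

min


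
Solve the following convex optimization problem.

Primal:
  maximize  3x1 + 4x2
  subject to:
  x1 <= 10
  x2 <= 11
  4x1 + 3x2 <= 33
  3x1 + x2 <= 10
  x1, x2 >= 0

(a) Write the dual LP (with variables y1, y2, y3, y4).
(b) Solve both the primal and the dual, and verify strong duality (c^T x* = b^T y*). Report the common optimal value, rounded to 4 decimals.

The standard primal-dual pair for 'max c^T x s.t. A x <= b, x >= 0' is:
  Dual:  min b^T y  s.t.  A^T y >= c,  y >= 0.

So the dual LP is:
  minimize  10y1 + 11y2 + 33y3 + 10y4
  subject to:
    y1 + 4y3 + 3y4 >= 3
    y2 + 3y3 + y4 >= 4
    y1, y2, y3, y4 >= 0

Solving the primal: x* = (0, 10).
  primal value c^T x* = 40.
Solving the dual: y* = (0, 0, 0, 4).
  dual value b^T y* = 40.
Strong duality: c^T x* = b^T y*. Confirmed.

40


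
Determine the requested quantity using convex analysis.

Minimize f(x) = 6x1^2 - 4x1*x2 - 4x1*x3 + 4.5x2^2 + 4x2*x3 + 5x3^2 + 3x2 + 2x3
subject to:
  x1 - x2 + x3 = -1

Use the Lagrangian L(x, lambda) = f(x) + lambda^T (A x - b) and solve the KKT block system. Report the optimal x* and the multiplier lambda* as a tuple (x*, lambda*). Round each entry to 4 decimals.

Form the Lagrangian:
  L(x, lambda) = (1/2) x^T Q x + c^T x + lambda^T (A x - b)
Stationarity (grad_x L = 0): Q x + c + A^T lambda = 0.
Primal feasibility: A x = b.

This gives the KKT block system:
  [ Q   A^T ] [ x     ]   [-c ]
  [ A    0  ] [ lambda ] = [ b ]

Solving the linear system:
  x*      = (-0.3865, 0.0184, -0.5951)
  lambda* = (2.3313)
  f(x*)   = 0.5982

x* = (-0.3865, 0.0184, -0.5951), lambda* = (2.3313)


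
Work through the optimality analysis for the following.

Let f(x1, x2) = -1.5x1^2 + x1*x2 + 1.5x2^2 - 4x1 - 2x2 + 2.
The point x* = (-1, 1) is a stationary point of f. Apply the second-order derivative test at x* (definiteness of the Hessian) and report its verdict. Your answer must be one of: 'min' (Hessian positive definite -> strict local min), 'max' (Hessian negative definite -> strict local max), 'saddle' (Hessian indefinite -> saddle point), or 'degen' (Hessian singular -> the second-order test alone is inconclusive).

Compute the Hessian H = grad^2 f:
  H = [[-3, 1], [1, 3]]
Verify stationarity: grad f(x*) = H x* + g = (0, 0).
Eigenvalues of H: -3.1623, 3.1623.
Eigenvalues have mixed signs, so H is indefinite -> x* is a saddle point.

saddle
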